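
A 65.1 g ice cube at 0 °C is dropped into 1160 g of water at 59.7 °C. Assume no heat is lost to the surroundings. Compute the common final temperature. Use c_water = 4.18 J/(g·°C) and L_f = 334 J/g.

Energy conservation, ΣQ = 0:
melt ice: 65.1×334 = 21743
  meltwater 0→T: 65.1×4.18×T = 272.12 T
  water cools: 1160×4.18×(T − 59.7) = 4848.8(T − 59.7)
5120.9 T = 289473 − 21743 = 267730
T ≈ 52.28 °C. Since T > 0 °C, the all-ice-melts assumption holds.

T_f ≈ 52.3 °C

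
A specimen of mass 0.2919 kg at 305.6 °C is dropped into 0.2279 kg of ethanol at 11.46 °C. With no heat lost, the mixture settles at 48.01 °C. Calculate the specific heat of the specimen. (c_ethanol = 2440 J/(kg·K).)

m_s c (T_s − T_f) = m_ethanol c_ethanol (T_f − T_0):
0.2919·c·(305.6 − 48.01) = 0.2279·2440·(48.01 − 11.46)
75.19 c = 20325  ⇒  c ≈ 270.3 J/(kg·K)

c ≈ 270 J/(kg·K)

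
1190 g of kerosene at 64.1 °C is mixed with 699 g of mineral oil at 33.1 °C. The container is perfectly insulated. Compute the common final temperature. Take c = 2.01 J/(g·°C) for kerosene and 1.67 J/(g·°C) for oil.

Set heat shed by the hot body equal to heat absorbed by the cold body:
1190×2.01×(64.1 − T) = 699×1.67×(T − 33.1)
2391.9(64.1 − T) = 1167.3(T − 33.1)
3559.2 T = 191959  ⇒  T ≈ 53.93 °C

T_f ≈ 53.9 °C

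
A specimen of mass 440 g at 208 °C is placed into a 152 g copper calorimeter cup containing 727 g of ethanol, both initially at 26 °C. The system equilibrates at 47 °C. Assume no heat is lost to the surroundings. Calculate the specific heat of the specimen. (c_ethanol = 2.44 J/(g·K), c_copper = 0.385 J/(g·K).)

c ≈ 0.543 J/(g·K)

Energy conservation, ΣQ = 0:
440×c×(47 − 208) + 727×2.44×(47 − 26) + 152×0.385×(47 − 26) = 0
-70840 c = -38480
c = -38480/-70840 ≈ 0.5432 J/(g·K)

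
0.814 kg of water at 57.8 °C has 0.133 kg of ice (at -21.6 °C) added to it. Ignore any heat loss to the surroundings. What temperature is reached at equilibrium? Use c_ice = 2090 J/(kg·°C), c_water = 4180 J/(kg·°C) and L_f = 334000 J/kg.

Energy conservation, ΣQ = 0:
warm ice to 0 °C: 0.133×2090×(0 − (-21.6)) = 6004.2
  latent heat to melt: 0.133×334000 = 44422
  meltwater 0→T: 0.133×4180×T = 555.94 T
  water: 3402.5(T − 57.8)
3958.5 T = 196666 − 50426 = 146240
T ≈ 36.94 °C. Since T > 0 °C, the all-ice-melts assumption holds.

T_f ≈ 36.9 °C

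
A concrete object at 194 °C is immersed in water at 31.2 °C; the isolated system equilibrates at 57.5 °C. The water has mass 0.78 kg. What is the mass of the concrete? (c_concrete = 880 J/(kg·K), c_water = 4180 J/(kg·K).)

m ≈ 0.714 kg

Heat lost by the concrete = heat gained by the water:
m·880·(194 − 57.5) = 0.78·4180·(57.5 − 31.2)
120120 m = 85749  ⇒  m ≈ 0.7139 kg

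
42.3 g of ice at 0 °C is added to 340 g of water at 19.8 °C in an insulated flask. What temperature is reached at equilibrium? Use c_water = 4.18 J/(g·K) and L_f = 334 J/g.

T_f ≈ 8.8 °C

Taking heat into each body as positive, Σ m c ΔT = 0:
fusion: m_ice L_f = 42.3·334 = 14128
  meltwater 0→T: 42.3·4.18·T = 176.81 T
  water: 1421.2(T − 19.8)
1598 T = 28140 − 14128 = 14012
T ≈ 8.77 °C — above 0 °C, consistent with complete melting.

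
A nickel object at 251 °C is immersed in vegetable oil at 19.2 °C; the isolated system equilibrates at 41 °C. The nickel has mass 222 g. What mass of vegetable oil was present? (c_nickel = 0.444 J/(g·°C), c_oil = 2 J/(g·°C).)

|Q_nickel| = |Q_oil|:
222×0.444×(251 − 41) = m×2×(41 − 19.2)
43.6 m = 20699  ⇒  m ≈ 474.8 g

m ≈ 475 g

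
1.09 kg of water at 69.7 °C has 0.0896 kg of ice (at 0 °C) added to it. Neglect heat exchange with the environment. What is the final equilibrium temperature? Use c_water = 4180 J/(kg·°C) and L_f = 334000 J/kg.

T_f ≈ 58.3 °C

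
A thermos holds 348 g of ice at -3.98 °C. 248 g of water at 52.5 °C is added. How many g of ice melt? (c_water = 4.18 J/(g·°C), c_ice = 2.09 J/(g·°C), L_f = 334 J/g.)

m_melted ≈ 154 g

Water can give up m c ΔT = 248·4.18·52.5 = 54424 J before reaching 0 °C.
Of that, 348·2.09·3.98 = 2894.7 J goes to bring the ice to 0 °C, leaving 51529 J.
Fully melting the ice requires m_ice L_f = 348·334 = 116232 J.
That's not enough to melt it all — equilibrium is at 0 °C with ice remaining.
m_melted·334 = 51529  ⇒  m_melted ≈ 154.3 g.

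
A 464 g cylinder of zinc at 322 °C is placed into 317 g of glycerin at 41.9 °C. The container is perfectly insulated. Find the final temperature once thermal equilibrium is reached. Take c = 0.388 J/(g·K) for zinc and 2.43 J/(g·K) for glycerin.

T_f ≈ 95.0 °C

Conservation of energy gives ΣQ = 0:
464*0.388*(T − 322) + 317*2.43*(T − 41.9) = 0
180.03(T − 322) + 770.31(T − 41.9) = 0
(180.03 + 770.31) T = 180.03*322 + 770.31*41.9
T ≈ 94.96 °C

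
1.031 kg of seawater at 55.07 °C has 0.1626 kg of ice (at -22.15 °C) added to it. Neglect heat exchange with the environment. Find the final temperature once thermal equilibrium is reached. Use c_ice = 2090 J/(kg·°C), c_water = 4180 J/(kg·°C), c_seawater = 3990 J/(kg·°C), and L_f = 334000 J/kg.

T_f ≈ 34.4 °C

Energy balance with sensible and latent terms:
warm ice to 0 °C: 0.1626×2090×(0 − (-22.15)) = 7527.3; latent heat to melt: 0.1626×334000 = 54308; warm the meltwater: 679.67 T; seawater cools: 1.031×3990×(T − 55.07) = 4113.7(T − 55.07)
4793.4 T = 226541 − 61836 = 164705
T ≈ 34.36 °C (positive, so assuming full melt was valid).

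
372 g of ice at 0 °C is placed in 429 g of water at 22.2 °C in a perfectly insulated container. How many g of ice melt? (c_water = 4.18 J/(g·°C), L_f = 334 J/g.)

m_melted ≈ 119 g

Cooling the water to 0 °C releases 429·4.18·22.2 = 39809 J.
Fully melting the ice requires m_ice L_f = 372·334 = 124248 J.
Since 39809 < 124248 J, not all the ice melts; equilibrium is at 0 °C.
Mass melted = 39809/334 ≈ 119.2 g.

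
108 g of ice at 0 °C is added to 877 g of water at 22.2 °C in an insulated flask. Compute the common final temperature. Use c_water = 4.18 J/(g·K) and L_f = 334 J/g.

Energy conservation, ΣQ = 0:
latent heat to melt: 108×334 = 36072; meltwater 0→T: 108×4.18×T = 451.44 T; water cools: 877×4.18×(T − 22.2) = 3665.9(T − 22.2)
4117.3 T = 81382 − 36072 = 45310
T ≈ 11.00 °C. Since T > 0 °C, the all-ice-melts assumption holds.

T_f ≈ 11.0 °C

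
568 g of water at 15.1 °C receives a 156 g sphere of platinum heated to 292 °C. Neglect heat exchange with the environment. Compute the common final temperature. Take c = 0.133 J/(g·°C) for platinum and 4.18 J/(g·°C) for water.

Heat gained plus heat lost sum to zero:
156·0.133·(T − 292) + 568·4.18·(T − 15.1) = 0
20.75(T − 292) + 2374.2(T − 15.1) = 0
(20.75 + 2374.2) T = 20.75·292 + 2374.2·15.1
T ≈ 17.50 °C

T_f ≈ 17.5 °C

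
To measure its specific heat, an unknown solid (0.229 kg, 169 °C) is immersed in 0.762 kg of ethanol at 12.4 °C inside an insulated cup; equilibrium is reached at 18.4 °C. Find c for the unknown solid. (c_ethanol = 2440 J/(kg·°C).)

Taking heat into each body as positive, Σ m c ΔT = 0:
0.229×c×(18.4 − 169) + 0.762×2440×(18.4 − 12.4) = 0
-34.49 c = -11156
c = -11156/-34.49 ≈ 323.5 J/(kg·°C)

c ≈ 323 J/(kg·°C)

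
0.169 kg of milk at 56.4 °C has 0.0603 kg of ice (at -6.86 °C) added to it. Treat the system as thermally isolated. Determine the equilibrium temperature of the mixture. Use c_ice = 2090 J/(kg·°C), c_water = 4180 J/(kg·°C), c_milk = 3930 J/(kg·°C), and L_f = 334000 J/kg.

T_f ≈ 18.0 °C

Setting the total heat transfer to zero:
warm ice to 0 °C: 0.0603·2090·(0 − (-6.86)) = 864.55; melt ice: 0.0603·334000 = 20140; meltwater 0→T: 0.0603·4180·T = 252.05 T; milk: 664.17(T − 56.4)
916.22 T = 37459 − 21005 = 16454
T ≈ 17.96 °C. Since T > 0 °C, the all-ice-melts assumption holds.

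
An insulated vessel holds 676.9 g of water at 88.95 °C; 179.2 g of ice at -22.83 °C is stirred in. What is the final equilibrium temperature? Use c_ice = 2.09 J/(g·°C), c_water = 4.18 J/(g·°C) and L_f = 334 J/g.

T_f ≈ 51.2 °C

Conservation of energy gives ΣQ = 0:
ice -22.83→0 °C: 179.2×2.09×22.83 = 8550.5
  fusion: m_ice L_f = 179.2×334 = 59853
  meltwater 0→T: 179.2×4.18×T = 749.06 T
  water: 2829.4(T − 88.95)
3578.5 T = 251679 − 68403 = 183276
T ≈ 51.22 °C (positive, so assuming full melt was valid).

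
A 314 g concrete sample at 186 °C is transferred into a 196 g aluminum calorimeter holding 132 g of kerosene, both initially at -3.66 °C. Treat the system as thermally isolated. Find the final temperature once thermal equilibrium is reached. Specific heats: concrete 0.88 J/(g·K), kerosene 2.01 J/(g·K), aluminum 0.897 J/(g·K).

T_f ≈ 69.4 °C

Net heat exchanged in the isolated system is zero:
314×0.88×(T − 186) + 132×2.01×(T − (-3.66)) + 196×0.897×(T − (-3.66)) = 0
(276.32 + 265.32 + 175.81) T = 276.32×186 + 265.32×(-3.66) + 175.81×(-3.66)
T ≈ 69.39 °C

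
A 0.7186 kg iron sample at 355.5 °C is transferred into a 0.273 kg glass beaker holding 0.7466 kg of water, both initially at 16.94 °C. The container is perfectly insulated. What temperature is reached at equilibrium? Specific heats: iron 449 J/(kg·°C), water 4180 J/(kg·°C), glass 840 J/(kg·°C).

T_f = Σ m_i c_i T_i / Σ m_i c_i:
T_f = (322.65*355.5 + 3120.8*16.94 + 229.32*16.94) / (322.65 + 3120.8 + 229.32)
    = 171453 / 3672.8 ≈ 46.68 °C

T_f ≈ 46.7 °C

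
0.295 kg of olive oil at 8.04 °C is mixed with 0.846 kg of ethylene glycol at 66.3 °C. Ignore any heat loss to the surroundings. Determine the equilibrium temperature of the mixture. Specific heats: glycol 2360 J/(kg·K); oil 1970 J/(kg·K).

T_f = Σ m_i c_i T_i / Σ m_i c_i:
T_f = (1996.6×66.3 + 581.15×8.04) / (1996.6 + 581.15)
    = 137044 / 2577.7 ≈ 53.17 °C

T_f ≈ 53.2 °C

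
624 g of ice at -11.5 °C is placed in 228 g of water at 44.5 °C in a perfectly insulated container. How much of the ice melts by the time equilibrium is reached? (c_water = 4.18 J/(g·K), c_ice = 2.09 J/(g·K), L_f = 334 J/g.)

m_melted ≈ 82.1 g

Cooling the water to 0 °C releases 228·4.18·44.5 = 42410 J.
Warming the ice to 0 °C takes 624·2.09·11.5 = 14998 J, leaving 27412 J for melting.
Melting all 624 g of ice would need 624·334 = 208416 J.
27412 J < 208416 J, so only part of the ice melts and the system sits at 0 °C.
m_melted·334 = 27412  ⇒  m_melted ≈ 82.07 g.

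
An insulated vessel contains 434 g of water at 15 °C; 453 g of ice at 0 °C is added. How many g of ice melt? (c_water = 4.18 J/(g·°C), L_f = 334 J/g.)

Water can give up m c ΔT = 434×4.18×15 = 27212 J before reaching 0 °C.
Melting all 453 g of ice would need 453×334 = 151302 J.
That's not enough to melt it all — equilibrium is at 0 °C with ice remaining.
Mass melted = 27212/334 ≈ 81.47 g.

m_melted ≈ 81.5 g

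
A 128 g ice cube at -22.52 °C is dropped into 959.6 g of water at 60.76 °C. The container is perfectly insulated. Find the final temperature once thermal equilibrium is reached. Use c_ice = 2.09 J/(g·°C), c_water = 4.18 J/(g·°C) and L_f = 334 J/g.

Let T be the final temperature. ΣQ_i = 0:
warm ice to 0 °C: 128·2.09·(0 − (-22.52)) = 6024.6; fusion: m_ice L_f = 128·334 = 42752; warm the meltwater: 535.04 T; water: 4011.1(T − 60.76)
4546.2 T = 243716 − 48777 = 194940
T ≈ 42.88 °C. Since T > 0 °C, the all-ice-melts assumption holds.

T_f ≈ 42.9 °C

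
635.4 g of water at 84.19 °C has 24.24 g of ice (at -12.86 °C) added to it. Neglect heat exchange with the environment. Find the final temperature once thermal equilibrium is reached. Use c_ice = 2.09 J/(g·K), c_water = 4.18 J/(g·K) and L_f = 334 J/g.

Let T be the final temperature. ΣQ_i = 0:
warm ice to 0 °C: 24.24·2.09·(0 − (-12.86)) = 651.51
  melt ice: 24.24·334 = 8096.2
  meltwater 0→T: 24.24·4.18·T = 101.32 T
  water: 2656(T − 84.19)
2757.3 T = 223606 − 8747.7 = 214859
T ≈ 77.92 °C. Since T > 0 °C, the all-ice-melts assumption holds.

T_f ≈ 77.9 °C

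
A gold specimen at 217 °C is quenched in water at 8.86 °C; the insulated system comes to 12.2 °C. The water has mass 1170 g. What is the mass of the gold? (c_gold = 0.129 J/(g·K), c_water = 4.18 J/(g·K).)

|Q_gold| = |Q_water|:
m·0.129·(217 − 12.2) = 1170·4.18·(12.2 − 8.86)
26.42 m = 16335  ⇒  m ≈ 618.3 g

m ≈ 618 g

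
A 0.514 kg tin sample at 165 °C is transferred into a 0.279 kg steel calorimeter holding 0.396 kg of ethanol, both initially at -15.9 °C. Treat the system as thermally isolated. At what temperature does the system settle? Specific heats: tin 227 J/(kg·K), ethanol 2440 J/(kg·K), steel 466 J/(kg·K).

T_f ≈ 1.5 °C

Energy conservation, ΣQ = 0:
0.514×227×(T − 165) + 0.396×2440×(T − (-15.9)) + 0.279×466×(T − (-15.9)) = 0
116.68(T − 165) + 966.24(T − (-15.9)) + 130.01(T − (-15.9)) = 0
1212.9 T = 1821.4
T ≈ 1.50 °C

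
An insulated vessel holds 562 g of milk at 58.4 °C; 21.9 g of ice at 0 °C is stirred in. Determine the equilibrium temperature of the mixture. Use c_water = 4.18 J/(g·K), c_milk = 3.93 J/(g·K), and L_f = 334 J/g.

Taking heat into each body as positive, Σ m c ΔT = 0:
latent heat to melt: 21.9·334 = 7314.6
  warm the meltwater: 91.54 T
  milk: 2208.7(T − 58.4)
2300.2 T = 128986 − 7314.6 = 121671
T ≈ 52.90 °C (positive, so assuming full melt was valid).

T_f ≈ 52.9 °C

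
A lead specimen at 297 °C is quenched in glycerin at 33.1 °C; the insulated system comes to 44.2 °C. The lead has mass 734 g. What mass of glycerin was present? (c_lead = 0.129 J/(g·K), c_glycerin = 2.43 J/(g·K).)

m ≈ 887 g

Heat lost by the lead = heat gained by the glycerin:
734·0.129·(297 − 44.2) = m·2.43·(44.2 − 33.1)
26.97 m = 23937  ⇒  m ≈ 887.4 g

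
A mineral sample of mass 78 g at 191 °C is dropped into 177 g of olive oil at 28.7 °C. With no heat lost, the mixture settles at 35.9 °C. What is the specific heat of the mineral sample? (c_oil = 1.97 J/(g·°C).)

c ≈ 0.208 J/(g·°C)

m_s c (T_s − T_f) = m_oil c_oil (T_f − T_0):
78·c·(191 − 35.9) = 177·1.97·(35.9 − 28.7)
12098 c = 2510.6  ⇒  c ≈ 0.2075 J/(g·°C)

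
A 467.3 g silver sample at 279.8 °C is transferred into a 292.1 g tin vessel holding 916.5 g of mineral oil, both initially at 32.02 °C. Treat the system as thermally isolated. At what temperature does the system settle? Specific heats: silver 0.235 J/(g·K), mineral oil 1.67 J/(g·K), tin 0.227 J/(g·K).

T_f ≈ 48.0 °C

Taking heat into each body as positive, Σ m c ΔT = 0:
467.3×0.235×(T − 279.8) + 916.5×1.67×(T − 32.02) + 292.1×0.227×(T − 32.02) = 0
109.82(T − 279.8) + 1530.6(T − 32.02) + 66.31(T − 32.02) = 0
(109.82 + 1530.6 + 66.31) T = 109.82×279.8 + 1530.6×32.02 + 66.31×32.02
T = 81858 / 1706.7 = 48 °C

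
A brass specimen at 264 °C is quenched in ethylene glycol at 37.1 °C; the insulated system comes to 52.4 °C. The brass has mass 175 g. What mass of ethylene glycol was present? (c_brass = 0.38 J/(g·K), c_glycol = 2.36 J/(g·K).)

Heat lost by the brass = heat gained by the glycol:
175×0.38×(264 − 52.4) = m×2.36×(52.4 − 37.1)
36.11 m = 14071  ⇒  m ≈ 389.7 g

m ≈ 390 g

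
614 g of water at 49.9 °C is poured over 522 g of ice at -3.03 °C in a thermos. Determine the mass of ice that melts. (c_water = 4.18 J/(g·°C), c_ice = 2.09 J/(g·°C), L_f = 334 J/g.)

Water can give up m c ΔT = 614×4.18×49.9 = 128069 J before reaching 0 °C.
Warming the ice to 0 °C takes 522×2.09×3.03 = 3305.7 J, leaving 124764 J for melting.
Melting all 522 g of ice would need 522×334 = 174348 J.
124764 J < 174348 J, so only part of the ice melts and the system sits at 0 °C.
m_melted×334 = 124764  ⇒  m_melted ≈ 373.5 g.

m_melted ≈ 374 g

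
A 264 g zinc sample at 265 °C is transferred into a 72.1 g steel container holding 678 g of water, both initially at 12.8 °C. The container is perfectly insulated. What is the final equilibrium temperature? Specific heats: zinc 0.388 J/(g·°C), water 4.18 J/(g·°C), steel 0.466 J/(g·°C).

T_f ≈ 21.5 °C

Taking heat into each body as positive, Σ m c ΔT = 0:
264*0.388*(T − 265) + 678*4.18*(T − 12.8) + 72.1*0.466*(T − 12.8) = 0
2970.1 T = 63850
T ≈ 21.50 °C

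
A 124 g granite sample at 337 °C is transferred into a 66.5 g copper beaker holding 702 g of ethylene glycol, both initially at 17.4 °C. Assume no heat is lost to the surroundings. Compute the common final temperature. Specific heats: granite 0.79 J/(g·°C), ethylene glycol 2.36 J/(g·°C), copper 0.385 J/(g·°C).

T_f ≈ 35.0 °C

Conservation of energy gives ΣQ = 0:
124×0.79×(T − 337) + 702×2.36×(T − 17.4) + 66.5×0.385×(T − 17.4) = 0
97.96(T − 337) + 1656.7(T − 17.4) + 25.6(T − 17.4) = 0
1780.3 T = 62285
T = 62285/1780.3 ≈ 34.99 °C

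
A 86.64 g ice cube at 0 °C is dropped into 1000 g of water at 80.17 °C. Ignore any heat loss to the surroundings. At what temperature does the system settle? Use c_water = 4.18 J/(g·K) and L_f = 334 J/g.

T_f ≈ 67.4 °C

Let T be the final temperature. ΣQ_i = 0:
fusion: m_ice L_f = 86.64·334 = 28938; warm the meltwater: 362.16 T; water cools: 1000·4.18·(T − 80.17) = 4180(T − 80.17)
4542.2 T = 335111 − 28938 = 306173
T ≈ 67.41 °C — above 0 °C, consistent with complete melting.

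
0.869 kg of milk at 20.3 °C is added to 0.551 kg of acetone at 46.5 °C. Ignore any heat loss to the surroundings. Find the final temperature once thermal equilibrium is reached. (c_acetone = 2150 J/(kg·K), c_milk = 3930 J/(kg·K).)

Let T be the final temperature. ΣQ_i = 0:
0.551*2150*(T − 46.5) + 0.869*3930*(T − 20.3) = 0
1184.7(T − 46.5) + 3415.2(T − 20.3) = 0
(1184.7 + 3415.2) T = 1184.7*46.5 + 3415.2*20.3
T = 124414 / 4599.8 = 27 °C

T_f ≈ 27.0 °C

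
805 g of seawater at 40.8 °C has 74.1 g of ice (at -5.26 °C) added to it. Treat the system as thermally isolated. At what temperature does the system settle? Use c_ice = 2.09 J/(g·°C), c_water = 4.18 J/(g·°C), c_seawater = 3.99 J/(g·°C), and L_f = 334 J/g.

Setting the total heat transfer to zero:
warm ice to 0 °C: 74.1×2.09×(0 − (-5.26)) = 814.61; fusion: m_ice L_f = 74.1×334 = 24749; meltwater 0→T: 74.1×4.18×T = 309.74 T; seawater: 3212(T − 40.8)
3521.7 T = 131048 − 25564 = 105484
T ≈ 29.95 °C (positive, so assuming full melt was valid).

T_f ≈ 30.0 °C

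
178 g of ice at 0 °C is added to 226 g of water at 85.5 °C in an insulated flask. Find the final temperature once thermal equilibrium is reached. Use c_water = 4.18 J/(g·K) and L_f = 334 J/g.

T_f ≈ 12.6 °C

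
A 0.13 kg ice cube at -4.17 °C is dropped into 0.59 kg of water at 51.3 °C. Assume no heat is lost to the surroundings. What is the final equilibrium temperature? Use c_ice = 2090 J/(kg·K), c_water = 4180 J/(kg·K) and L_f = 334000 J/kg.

T_f ≈ 27.2 °C

Energy balance with sensible and latent terms:
ice -4.17→0 °C: 0.13·2090·4.17 = 1133
  latent heat to melt: 0.13·334000 = 43420
  meltwater 0→T: 0.13·4180·T = 543.4 T
  water cools: 0.59·4180·(T − 51.3) = 2466.2(T − 51.3)
3009.6 T = 126516 − 44553 = 81963
T ≈ 27.23 °C (positive, so assuming full melt was valid).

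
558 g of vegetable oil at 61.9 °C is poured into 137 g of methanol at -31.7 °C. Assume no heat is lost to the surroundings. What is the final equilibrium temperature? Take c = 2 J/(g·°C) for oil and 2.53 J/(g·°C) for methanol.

Conservation of energy gives ΣQ = 0:
558×2×(T − 61.9) + 137×2.53×(T − (-31.7)) = 0
1116(T − 61.9) + 346.61(T − (-31.7)) = 0
1462.6 T = 58093
T = 58093 / 1462.6 = 39.7 °C

T_f ≈ 39.7 °C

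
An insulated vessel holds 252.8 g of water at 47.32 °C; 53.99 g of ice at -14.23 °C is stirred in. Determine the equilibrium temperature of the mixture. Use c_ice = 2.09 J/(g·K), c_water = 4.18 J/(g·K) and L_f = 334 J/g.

T_f ≈ 23.7 °C

Energy conservation, ΣQ = 0:
warm ice to 0 °C: 53.99×2.09×(0 − (-14.23)) = 1605.7
  melt ice: 53.99×334 = 18033
  meltwater 0→T: 53.99×4.18×T = 225.68 T
  water: 1056.7(T − 47.32)
1282.4 T = 50003 − 19638 = 30365
T ≈ 23.68 °C. Since T > 0 °C, the all-ice-melts assumption holds.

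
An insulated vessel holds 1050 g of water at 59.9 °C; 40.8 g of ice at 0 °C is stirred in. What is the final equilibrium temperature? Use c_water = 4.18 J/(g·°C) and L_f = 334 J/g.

T_f ≈ 54.7 °C

Conservation of energy gives ΣQ = 0:
melt ice: 40.8·334 = 13627; meltwater 0→T: 40.8·4.18·T = 170.54 T; water cools: 1050·4.18·(T − 59.9) = 4389(T − 59.9)
4559.5 T = 262901 − 13627 = 249274
T ≈ 54.67 °C (positive, so assuming full melt was valid).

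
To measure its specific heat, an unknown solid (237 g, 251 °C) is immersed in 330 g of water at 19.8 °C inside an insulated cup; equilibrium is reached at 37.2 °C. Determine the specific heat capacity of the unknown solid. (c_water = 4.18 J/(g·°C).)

c ≈ 0.474 J/(g·°C)

Heat lost by the unknown solid = heat gained by the water:
237·c·(251 − 37.2) = 330·4.18·(37.2 − 19.8)
50671 c = 24002  ⇒  c ≈ 0.4737 J/(g·°C)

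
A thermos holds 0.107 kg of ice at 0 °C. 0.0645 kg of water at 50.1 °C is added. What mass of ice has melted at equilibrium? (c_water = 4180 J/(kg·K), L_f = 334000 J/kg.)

m_melted ≈ 0.0404 kg

Cooling the water to 0 °C releases 0.0645·4180·50.1 = 13507 J.
To melt every bit of ice: 0.107·334000 = 35738 J.
13507 J < 35738 J, so only part of the ice melts and the system sits at 0 °C.
m_melted·334000 = 13507  ⇒  m_melted ≈ 0.04044 kg.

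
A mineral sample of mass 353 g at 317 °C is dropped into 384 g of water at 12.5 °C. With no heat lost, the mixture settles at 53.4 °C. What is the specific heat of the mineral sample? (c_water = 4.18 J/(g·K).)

Setting the total heat transfer to zero:
353·c·(53.4 − 317) + 384·4.18·(53.4 − 12.5) = 0
-93051 c = -65649
c = -65649/-93051 ≈ 0.7055 J/(g·K)

c ≈ 0.706 J/(g·K)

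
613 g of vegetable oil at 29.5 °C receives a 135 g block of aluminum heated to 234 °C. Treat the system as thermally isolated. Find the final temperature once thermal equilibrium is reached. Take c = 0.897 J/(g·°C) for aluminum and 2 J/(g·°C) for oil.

Energy conservation, ΣQ = 0:
135×0.897×(T − 234) + 613×2×(T − 29.5) = 0
121.09(T − 234) + 1226(T − 29.5) = 0
(121.09 + 1226) T = 121.09×234 + 1226×29.5
T = 64503/1347.1 ≈ 47.88 °C

T_f ≈ 47.9 °C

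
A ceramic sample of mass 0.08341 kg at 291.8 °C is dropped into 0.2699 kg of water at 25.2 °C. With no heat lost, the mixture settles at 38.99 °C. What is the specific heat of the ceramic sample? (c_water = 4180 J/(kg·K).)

c ≈ 738 J/(kg·K)

Let T be the final temperature. ΣQ_i = 0:
0.08341·c·(38.99 − 291.8) + 0.2699·4180·(38.99 − 25.2) = 0
-21.09 c = -15558
c = -15558/-21.09 ≈ 737.8 J/(kg·K)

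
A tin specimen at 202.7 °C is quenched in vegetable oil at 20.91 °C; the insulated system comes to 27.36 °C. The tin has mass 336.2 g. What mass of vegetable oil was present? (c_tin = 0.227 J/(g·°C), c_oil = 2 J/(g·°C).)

m ≈ 1040 g

Heat lost by the tin = heat gained by the oil:
336.2·0.227·(202.7 − 27.36) = m·2·(27.36 − 20.91)
12.9 m = 13381  ⇒  m ≈ 1037 g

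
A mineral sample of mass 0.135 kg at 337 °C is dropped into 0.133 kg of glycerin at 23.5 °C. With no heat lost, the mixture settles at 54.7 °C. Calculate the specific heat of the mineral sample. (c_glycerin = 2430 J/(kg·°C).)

m_s c (T_s − T_f) = m_glycerin c_glycerin (T_f − T_0):
0.135×c×(337 − 54.7) = 0.133×2430×(54.7 − 23.5)
38.11 c = 10084  ⇒  c ≈ 264.6 J/(kg·°C)

c ≈ 265 J/(kg·°C)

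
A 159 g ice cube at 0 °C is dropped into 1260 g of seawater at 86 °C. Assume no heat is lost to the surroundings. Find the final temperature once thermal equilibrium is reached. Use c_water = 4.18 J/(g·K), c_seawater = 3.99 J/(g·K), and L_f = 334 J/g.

T_f ≈ 66.6 °C

Let T be the final temperature. ΣQ_i = 0:
latent heat to melt: 159×334 = 53106; warm the meltwater: 664.62 T; seawater: 5027.4(T − 86)
5692 T = 432356 − 53106 = 379250
T ≈ 66.63 °C — above 0 °C, consistent with complete melting.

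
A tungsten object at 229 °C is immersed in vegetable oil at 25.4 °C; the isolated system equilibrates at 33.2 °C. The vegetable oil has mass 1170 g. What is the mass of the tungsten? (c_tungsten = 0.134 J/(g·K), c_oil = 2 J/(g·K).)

m ≈ 696 g

Let T be the final temperature. ΣQ_i = 0:
m×0.134×(33.2 − 229) + 1170×2×(33.2 − 25.4) = 0
-26.24 m = -18252
m = -18252/-26.24 ≈ 695.7 g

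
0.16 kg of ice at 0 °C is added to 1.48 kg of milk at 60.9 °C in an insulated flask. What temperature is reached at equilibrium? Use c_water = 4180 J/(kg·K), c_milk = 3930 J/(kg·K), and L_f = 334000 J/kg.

Energy conservation, ΣQ = 0:
fusion: m_ice L_f = 0.16×334000 = 53440; warm the meltwater: 668.8 T; milk: 5816.4(T − 60.9)
6485.2 T = 354219 − 53440 = 300779
T ≈ 46.38 °C. Since T > 0 °C, the all-ice-melts assumption holds.

T_f ≈ 46.4 °C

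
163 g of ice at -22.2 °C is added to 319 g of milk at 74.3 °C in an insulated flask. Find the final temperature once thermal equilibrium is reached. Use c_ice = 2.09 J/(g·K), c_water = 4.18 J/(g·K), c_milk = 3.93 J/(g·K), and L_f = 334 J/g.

T_f ≈ 16.1 °C

Setting the total heat transfer to zero:
ice -22.2→0 °C: 163·2.09·22.2 = 7562.9
  latent heat to melt: 163·334 = 54442
  meltwater 0→T: 163·4.18·T = 681.34 T
  milk cools: 319·3.93·(T − 74.3) = 1253.7(T − 74.3)
1935 T = 93148 − 62005 = 31143
T ≈ 16.09 °C. Since T > 0 °C, the all-ice-melts assumption holds.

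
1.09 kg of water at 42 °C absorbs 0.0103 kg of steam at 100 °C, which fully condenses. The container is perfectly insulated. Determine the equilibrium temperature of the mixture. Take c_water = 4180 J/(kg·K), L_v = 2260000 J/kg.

T_f ≈ 47.6 °C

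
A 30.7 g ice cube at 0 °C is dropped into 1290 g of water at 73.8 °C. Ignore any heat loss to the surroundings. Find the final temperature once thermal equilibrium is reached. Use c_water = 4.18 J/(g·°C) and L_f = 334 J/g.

T_f ≈ 70.2 °C

Energy conservation, ΣQ = 0:
melt ice: 30.7·334 = 10254
  meltwater 0→T: 30.7·4.18·T = 128.33 T
  water cools: 1290·4.18·(T − 73.8) = 5392.2(T − 73.8)
5520.5 T = 397944 − 10254 = 387691
T ≈ 70.23 °C — above 0 °C, consistent with complete melting.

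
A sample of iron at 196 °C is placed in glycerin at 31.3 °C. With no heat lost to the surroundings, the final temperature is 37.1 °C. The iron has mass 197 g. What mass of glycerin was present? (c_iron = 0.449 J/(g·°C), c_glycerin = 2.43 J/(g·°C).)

Heat lost by the iron = heat gained by the glycerin:
197·0.449·(196 − 37.1) = m·2.43·(37.1 − 31.3)
14.09 m = 14055  ⇒  m ≈ 997.2 g

m ≈ 997 g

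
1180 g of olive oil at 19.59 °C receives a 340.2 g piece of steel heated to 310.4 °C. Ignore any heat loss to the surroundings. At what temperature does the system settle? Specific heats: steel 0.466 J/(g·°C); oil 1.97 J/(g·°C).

Heat gained plus heat lost sum to zero:
340.2·0.466·(T − 310.4) + 1180·1.97·(T − 19.59) = 0
158.53(T − 310.4) + 2324.6(T − 19.59) = 0
(158.53 + 2324.6) T = 158.53·310.4 + 2324.6·19.59
T = 94748 / 2483.1 = 38.2 °C

T_f ≈ 38.2 °C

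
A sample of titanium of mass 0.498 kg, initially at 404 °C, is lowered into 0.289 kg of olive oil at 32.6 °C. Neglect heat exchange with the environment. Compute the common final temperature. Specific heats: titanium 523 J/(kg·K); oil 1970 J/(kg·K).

|Q_titanium| = |Q_oil|:
0.498×523×(404 − T) = 0.289×1970×(T − 32.6)
260.45(404 − T) = 569.33(T − 32.6)
829.78 T = 123784  ⇒  T ≈ 149.18 °C

T_f ≈ 149.2 °C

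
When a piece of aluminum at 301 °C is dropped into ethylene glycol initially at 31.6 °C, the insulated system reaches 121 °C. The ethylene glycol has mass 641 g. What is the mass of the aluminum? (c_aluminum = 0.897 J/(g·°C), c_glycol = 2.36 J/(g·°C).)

m ≈ 838 g

Heat lost by the aluminum = heat gained by the glycol:
m×0.897×(301 − 121) = 641×2.36×(121 − 31.6)
161.46 m = 135241  ⇒  m ≈ 837.6 g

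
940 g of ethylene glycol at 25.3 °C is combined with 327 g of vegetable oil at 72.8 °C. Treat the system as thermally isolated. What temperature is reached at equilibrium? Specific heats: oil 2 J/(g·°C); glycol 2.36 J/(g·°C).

T_f ≈ 36.1 °C

|Q_oil| = |Q_glycol|:
327×2×(72.8 − T) = 940×2.36×(T − 25.3)
654(72.8 − T) = 2218.4(T − 25.3)
2872.4 T = 103737  ⇒  T ≈ 36.11 °C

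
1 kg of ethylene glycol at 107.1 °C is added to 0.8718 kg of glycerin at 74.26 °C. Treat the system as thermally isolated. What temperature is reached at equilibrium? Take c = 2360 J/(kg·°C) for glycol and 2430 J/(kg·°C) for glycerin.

T_f ≈ 91.6 °C

Taking heat into each body as positive, Σ m c ΔT = 0:
1×2360×(T − 107.1) + 0.8718×2430×(T − 74.26) = 0
(2360 + 2118.5) T = 2360×107.1 + 2118.5×74.26
T = 410074 / 4478.5 = 91.6 °C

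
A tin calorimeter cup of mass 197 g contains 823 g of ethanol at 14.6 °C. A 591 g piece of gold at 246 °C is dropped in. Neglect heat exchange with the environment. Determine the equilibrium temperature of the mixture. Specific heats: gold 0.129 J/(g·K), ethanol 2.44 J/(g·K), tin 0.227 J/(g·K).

Taking heat into each body as positive, Σ m c ΔT = 0:
591·0.129·(T − 246) + 823·2.44·(T − 14.6) + 197·0.227·(T − 14.6) = 0
76.24(T − 246) + 2008.1(T − 14.6) + 44.72(T − 14.6) = 0
(76.24 + 2008.1 + 44.72) T = 76.24·246 + 2008.1·14.6 + 44.72·14.6
T ≈ 22.89 °C

T_f ≈ 22.9 °C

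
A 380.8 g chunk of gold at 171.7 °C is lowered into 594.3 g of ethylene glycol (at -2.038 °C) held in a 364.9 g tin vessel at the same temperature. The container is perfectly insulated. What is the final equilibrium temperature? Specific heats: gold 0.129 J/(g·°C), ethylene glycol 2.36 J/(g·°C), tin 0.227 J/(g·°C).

Taking heat into each body as positive, Σ m c ΔT = 0:
380.8·0.129·(T − 171.7) + 594.3·2.36·(T − (-2.038)) + 364.9·0.227·(T − (-2.038)) = 0
49.12(T − 171.7) + 1402.5(T − (-2.038)) + 82.83(T − (-2.038)) = 0
1534.5 T = 5407.2
T = 5407.2 / 1534.5 = 3.52 °C

T_f ≈ 3.5 °C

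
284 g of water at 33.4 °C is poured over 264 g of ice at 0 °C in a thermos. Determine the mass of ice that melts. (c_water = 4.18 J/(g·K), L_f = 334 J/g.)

Heat available from the water dropping to 0 °C: 284×4.18×33.4 = 39650 J.
Fully melting the ice requires m_ice L_f = 264×334 = 88176 J.
Since 39650 < 88176 J, not all the ice melts; equilibrium is at 0 °C.
m_melt = 39650 / L_f = 118.7 g.

m_melted ≈ 119 g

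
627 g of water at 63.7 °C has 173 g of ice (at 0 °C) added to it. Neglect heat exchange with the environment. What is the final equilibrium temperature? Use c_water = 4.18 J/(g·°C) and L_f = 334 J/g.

T_f ≈ 32.6 °C

Taking heat into each body as positive, Σ m c ΔT = 0:
melt ice: 173·334 = 57782
  warm the meltwater: 723.14 T
  water cools: 627·4.18·(T − 63.7) = 2620.9(T − 63.7)
3344 T = 166949 − 57782 = 109167
T ≈ 32.65 °C — above 0 °C, consistent with complete melting.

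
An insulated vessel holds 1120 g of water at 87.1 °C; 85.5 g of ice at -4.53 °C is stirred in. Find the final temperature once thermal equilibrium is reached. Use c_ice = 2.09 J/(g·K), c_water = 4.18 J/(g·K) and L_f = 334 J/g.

T_f ≈ 75.1 °C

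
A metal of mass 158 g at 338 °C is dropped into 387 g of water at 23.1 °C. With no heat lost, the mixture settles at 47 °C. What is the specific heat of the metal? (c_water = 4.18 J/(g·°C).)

c ≈ 0.841 J/(g·°C)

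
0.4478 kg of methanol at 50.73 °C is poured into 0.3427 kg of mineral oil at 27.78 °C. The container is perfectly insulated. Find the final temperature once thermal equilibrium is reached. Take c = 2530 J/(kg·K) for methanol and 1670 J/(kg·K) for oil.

T_f ≈ 43.0 °C

T_f = Σ m_i c_i T_i / Σ m_i c_i:
T_f = (1132.9*50.73 + 572.31*27.78) / (1132.9 + 572.31)
    = 73372 / 1705.2 ≈ 43.03 °C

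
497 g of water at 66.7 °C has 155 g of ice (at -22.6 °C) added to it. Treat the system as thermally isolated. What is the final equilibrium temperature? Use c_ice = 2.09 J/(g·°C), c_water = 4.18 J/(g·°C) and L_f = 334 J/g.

T_f ≈ 29.2 °C

Energy balance with sensible and latent terms:
warm ice to 0 °C: 155×2.09×(0 − (-22.6)) = 7321.3
  fusion: m_ice L_f = 155×334 = 51770
  warm the meltwater: 647.9 T
  water cools: 497×4.18×(T − 66.7) = 2077.5(T − 66.7)
2725.4 T = 138567 − 59091 = 79475
T ≈ 29.16 °C — above 0 °C, consistent with complete melting.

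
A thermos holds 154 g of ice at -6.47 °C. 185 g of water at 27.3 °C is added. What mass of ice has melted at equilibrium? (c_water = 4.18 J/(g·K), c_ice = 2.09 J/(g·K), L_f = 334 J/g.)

Heat available from the water dropping to 0 °C: 185×4.18×27.3 = 21111 J.
Warming the ice to 0 °C takes 154×2.09×6.47 = 2082.4 J, leaving 19029 J for melting.
Melting all 154 g of ice would need 154×334 = 51436 J.
Since 19029 < 51436 J, not all the ice melts; equilibrium is at 0 °C.
m_melted×334 = 19029  ⇒  m_melted ≈ 56.97 g.

m_melted ≈ 57 g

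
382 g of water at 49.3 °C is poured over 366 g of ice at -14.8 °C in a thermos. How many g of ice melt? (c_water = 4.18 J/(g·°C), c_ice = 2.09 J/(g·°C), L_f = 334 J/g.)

m_melted ≈ 202 g

Cooling the water to 0 °C releases 382×4.18×49.3 = 78720 J.
Warming the ice to 0 °C takes 366×2.09×14.8 = 11321 J, leaving 67399 J for melting.
To melt every bit of ice: 366×334 = 122244 J.
Since 67399 < 122244 J, not all the ice melts; equilibrium is at 0 °C.
m_melted×334 = 67399  ⇒  m_melted ≈ 201.8 g.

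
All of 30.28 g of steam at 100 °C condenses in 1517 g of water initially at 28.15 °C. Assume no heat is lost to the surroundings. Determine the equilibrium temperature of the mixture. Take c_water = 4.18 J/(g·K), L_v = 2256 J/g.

Setting the total heat transfer to zero:
steam→water at 100 °C releases m L_v = 30.28·2256 = 68312; condensate cools 100→T: 30.28·4.18·(T − 100) = 126.57(T − 100); original water: 6341.1(T − 28.15)
6467.6 T = 68312 + 12657 + 178501 = 259470
T ≈ 40.12 °C (< 100 °C, so full condensation is consistent).

T_f ≈ 40.1 °C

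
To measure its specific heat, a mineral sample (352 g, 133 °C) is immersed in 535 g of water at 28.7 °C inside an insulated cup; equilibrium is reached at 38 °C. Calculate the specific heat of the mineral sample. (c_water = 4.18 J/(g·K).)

Heat lost by the mineral sample = heat gained by the water:
352·c·(133 − 38) = 535·4.18·(38 − 28.7)
33440 c = 20798  ⇒  c ≈ 0.6219 J/(g·K)

c ≈ 0.622 J/(g·K)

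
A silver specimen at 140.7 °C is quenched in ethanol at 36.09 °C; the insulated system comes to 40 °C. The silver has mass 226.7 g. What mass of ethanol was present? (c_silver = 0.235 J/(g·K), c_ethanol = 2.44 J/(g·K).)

m ≈ 562 g

Heat lost by the silver = heat gained by the ethanol:
226.7×0.235×(140.7 − 40) = m×2.44×(40 − 36.09)
9.54 m = 5364.7  ⇒  m ≈ 562.3 g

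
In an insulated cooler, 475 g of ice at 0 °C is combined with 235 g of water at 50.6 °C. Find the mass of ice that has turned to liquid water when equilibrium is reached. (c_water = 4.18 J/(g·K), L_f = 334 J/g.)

m_melted ≈ 149 g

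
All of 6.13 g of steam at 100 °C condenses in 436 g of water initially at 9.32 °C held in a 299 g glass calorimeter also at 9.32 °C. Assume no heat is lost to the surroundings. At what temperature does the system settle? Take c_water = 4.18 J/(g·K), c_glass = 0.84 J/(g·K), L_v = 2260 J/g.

Setting the total heat transfer to zero:
latent heat released on condensation: 6.13×2260 = 13854
  condensed water 100 °C→T: 25.62(T − 100)
  water warms: 436×4.18×(T − 9.32) = 1822.5(T − 9.32)
  cup: 251.16(T − 9.32)
2099.3 T = 13854 + 2562.3 + 19326 = 35742
T ≈ 17.03 °C (< 100 °C, so full condensation is consistent).

T_f ≈ 17.0 °C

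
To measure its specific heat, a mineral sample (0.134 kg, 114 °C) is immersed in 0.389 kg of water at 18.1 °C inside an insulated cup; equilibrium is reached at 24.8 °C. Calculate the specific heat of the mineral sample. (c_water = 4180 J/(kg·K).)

c ≈ 911 J/(kg·K)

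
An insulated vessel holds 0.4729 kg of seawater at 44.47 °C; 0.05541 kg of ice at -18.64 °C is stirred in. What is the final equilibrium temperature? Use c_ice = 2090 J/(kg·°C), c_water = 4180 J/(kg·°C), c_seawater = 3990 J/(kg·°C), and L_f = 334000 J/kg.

Net heat exchanged in the isolated system is zero:
warm ice to 0 °C: 0.05541×2090×(0 − (-18.64)) = 2158.6; melt ice: 0.05541×334000 = 18507; warm the meltwater: 231.61 T; seawater: 1886.9(T − 44.47)
2118.5 T = 83909 − 20666 = 63244
T ≈ 29.85 °C (positive, so assuming full melt was valid).

T_f ≈ 29.9 °C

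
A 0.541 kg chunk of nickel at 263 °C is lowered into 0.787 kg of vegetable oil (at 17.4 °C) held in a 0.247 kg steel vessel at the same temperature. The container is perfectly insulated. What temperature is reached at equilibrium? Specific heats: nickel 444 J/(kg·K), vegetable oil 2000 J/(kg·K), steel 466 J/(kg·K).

Taking heat into each body as positive, Σ m c ΔT = 0:
0.541×444×(T − 263) + 0.787×2000×(T − 17.4) + 0.247×466×(T − 17.4) = 0
240.2(T − 263) + 1574(T − 17.4) + 115.1(T − 17.4) = 0
1929.3 T = 92564
T = 92564/1929.3 ≈ 47.98 °C

T_f ≈ 48.0 °C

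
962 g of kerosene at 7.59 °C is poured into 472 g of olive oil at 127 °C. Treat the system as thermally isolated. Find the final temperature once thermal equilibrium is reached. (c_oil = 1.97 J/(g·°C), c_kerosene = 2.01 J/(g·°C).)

Net heat exchanged in the isolated system is zero:
472×1.97×(T − 127) + 962×2.01×(T − 7.59) = 0
929.84(T − 127) + 1933.6(T − 7.59) = 0
(929.84 + 1933.6) T = 929.84×127 + 1933.6×7.59
T ≈ 46.37 °C

T_f ≈ 46.4 °C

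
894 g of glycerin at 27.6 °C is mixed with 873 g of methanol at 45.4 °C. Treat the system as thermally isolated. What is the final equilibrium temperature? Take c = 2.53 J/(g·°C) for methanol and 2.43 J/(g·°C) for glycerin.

T_f ≈ 36.6 °C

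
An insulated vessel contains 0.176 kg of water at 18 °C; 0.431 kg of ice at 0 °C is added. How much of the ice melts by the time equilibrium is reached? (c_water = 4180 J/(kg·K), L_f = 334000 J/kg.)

m_melted ≈ 0.0396 kg

Heat available from the water dropping to 0 °C: 0.176×4180×18 = 13242 J.
Fully melting the ice requires m_ice L_f = 0.431×334000 = 143954 J.
Since 13242 < 143954 J, not all the ice melts; equilibrium is at 0 °C.
m_melted×334000 = 13242  ⇒  m_melted ≈ 0.03965 kg.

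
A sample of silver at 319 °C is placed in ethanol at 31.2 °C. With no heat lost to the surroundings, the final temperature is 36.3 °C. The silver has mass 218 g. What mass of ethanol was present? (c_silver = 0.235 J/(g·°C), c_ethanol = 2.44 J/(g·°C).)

Setting the total heat transfer to zero:
218·0.235·(36.3 − 319) + m·2.44·(36.3 − 31.2) = 0
12.44 m = 14483
m = 14483/12.44 ≈ 1164 g

m ≈ 1160 g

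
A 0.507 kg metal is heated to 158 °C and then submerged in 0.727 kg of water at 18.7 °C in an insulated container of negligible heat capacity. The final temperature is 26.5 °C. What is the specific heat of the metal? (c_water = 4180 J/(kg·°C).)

Conservation of energy gives ΣQ = 0:
0.507·c·(26.5 − 158) + 0.727·4180·(26.5 − 18.7) = 0
-66.67 c = -23703
c = -23703/-66.67 ≈ 355.5 J/(kg·°C)

c ≈ 356 J/(kg·°C)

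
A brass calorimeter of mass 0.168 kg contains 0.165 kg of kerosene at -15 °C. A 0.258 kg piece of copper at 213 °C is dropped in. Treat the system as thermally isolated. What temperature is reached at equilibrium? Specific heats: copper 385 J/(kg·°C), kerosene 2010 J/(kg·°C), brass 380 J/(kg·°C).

T_f ≈ 30.8 °C

Taking heat into each body as positive, Σ m c ΔT = 0:
0.258*385*(T − 213) + 0.165*2010*(T − (-15)) + 0.168*380*(T − (-15)) = 0
494.82 T = 15225
T = 15225/494.82 ≈ 30.77 °C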